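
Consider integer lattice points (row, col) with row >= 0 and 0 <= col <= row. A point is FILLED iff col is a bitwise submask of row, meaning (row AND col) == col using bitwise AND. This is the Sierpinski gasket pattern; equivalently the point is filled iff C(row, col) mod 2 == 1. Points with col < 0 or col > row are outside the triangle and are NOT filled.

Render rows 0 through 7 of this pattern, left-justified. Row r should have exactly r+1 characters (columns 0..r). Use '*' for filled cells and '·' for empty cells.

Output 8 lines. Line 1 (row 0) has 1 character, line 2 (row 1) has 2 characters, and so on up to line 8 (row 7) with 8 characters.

Answer: *
**
*·*
****
*···*
**··**
*·*·*·*
********

Derivation:
r0=0: *
r1=1: **
r2=10: *·*
r3=11: ****
r4=100: *···*
r5=101: **··**
r6=110: *·*·*·*
r7=111: ********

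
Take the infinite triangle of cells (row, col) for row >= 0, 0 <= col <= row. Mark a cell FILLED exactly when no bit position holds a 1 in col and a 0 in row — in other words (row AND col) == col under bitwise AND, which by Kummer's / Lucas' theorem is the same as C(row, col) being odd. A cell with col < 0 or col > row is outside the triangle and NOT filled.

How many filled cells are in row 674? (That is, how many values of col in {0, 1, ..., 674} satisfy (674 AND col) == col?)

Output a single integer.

Answer: 16

Derivation:
674 in binary = 1010100010
popcount(674) = number of 1-bits in 1010100010 = 4
A col c satisfies (674 AND c) == c iff every set bit of c is also set in 674; each of the 4 set bits of 674 can independently be on or off in c.
count = 2^4 = 16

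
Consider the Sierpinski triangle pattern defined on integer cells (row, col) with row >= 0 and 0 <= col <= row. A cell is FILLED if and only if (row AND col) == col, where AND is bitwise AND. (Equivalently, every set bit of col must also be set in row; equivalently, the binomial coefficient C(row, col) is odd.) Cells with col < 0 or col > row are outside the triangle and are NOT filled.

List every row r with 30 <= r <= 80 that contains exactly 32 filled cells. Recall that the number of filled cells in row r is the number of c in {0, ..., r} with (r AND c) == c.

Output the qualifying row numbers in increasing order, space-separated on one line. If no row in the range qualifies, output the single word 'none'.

Answer: 31 47 55 59 61 62 79

Derivation:
Row r has 2^popcount(r) filled cells, so we need popcount(r) = log2(32) = 5.
Scan r = 30..80 and keep those with exactly 5 one-bits:
r=30=11110 popcount=4 -> skip
r=31=11111 popcount=5 -> KEEP
r=32=100000 popcount=1 -> skip
r=33=100001 popcount=2 -> skip
r=34=100010 popcount=2 -> skip
r=35=100011 popcount=3 -> skip
r=36=100100 popcount=2 -> skip
r=37=100101 popcount=3 -> skip
r=38=100110 popcount=3 -> skip
r=39=100111 popcount=4 -> skip
r=40=101000 popcount=2 -> skip
r=41=101001 popcount=3 -> skip
r=42=101010 popcount=3 -> skip
r=43=101011 popcount=4 -> skip
r=44=101100 popcount=3 -> skip
r=45=101101 popcount=4 -> skip
r=46=101110 popcount=4 -> skip
r=47=101111 popcount=5 -> KEEP
r=48=110000 popcount=2 -> skip
r=49=110001 popcount=3 -> skip
r=50=110010 popcount=3 -> skip
r=51=110011 popcount=4 -> skip
r=52=110100 popcount=3 -> skip
r=53=110101 popcount=4 -> skip
r=54=110110 popcount=4 -> skip
r=55=110111 popcount=5 -> KEEP
r=56=111000 popcount=3 -> skip
r=57=111001 popcount=4 -> skip
r=58=111010 popcount=4 -> skip
r=59=111011 popcount=5 -> KEEP
r=60=111100 popcount=4 -> skip
r=61=111101 popcount=5 -> KEEP
r=62=111110 popcount=5 -> KEEP
r=63=111111 popcount=6 -> skip
r=64=1000000 popcount=1 -> skip
r=65=1000001 popcount=2 -> skip
r=66=1000010 popcount=2 -> skip
r=67=1000011 popcount=3 -> skip
r=68=1000100 popcount=2 -> skip
r=69=1000101 popcount=3 -> skip
r=70=1000110 popcount=3 -> skip
r=71=1000111 popcount=4 -> skip
r=72=1001000 popcount=2 -> skip
r=73=1001001 popcount=3 -> skip
r=74=1001010 popcount=3 -> skip
r=75=1001011 popcount=4 -> skip
r=76=1001100 popcount=3 -> skip
r=77=1001101 popcount=4 -> skip
r=78=1001110 popcount=4 -> skip
r=79=1001111 popcount=5 -> KEEP
r=80=1010000 popcount=2 -> skip
Kept rows: 31 47 55 59 61 62 79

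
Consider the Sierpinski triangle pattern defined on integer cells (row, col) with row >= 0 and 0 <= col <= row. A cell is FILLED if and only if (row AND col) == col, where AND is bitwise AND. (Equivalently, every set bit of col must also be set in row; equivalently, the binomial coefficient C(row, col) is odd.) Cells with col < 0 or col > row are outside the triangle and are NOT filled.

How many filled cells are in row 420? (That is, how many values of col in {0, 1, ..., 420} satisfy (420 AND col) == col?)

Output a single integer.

Answer: 16

Derivation:
420 in binary = 110100100
popcount(420) = number of 1-bits in 110100100 = 4
A col c satisfies (420 AND c) == c iff every set bit of c is also set in 420; each of the 4 set bits of 420 can independently be on or off in c.
count = 2^4 = 16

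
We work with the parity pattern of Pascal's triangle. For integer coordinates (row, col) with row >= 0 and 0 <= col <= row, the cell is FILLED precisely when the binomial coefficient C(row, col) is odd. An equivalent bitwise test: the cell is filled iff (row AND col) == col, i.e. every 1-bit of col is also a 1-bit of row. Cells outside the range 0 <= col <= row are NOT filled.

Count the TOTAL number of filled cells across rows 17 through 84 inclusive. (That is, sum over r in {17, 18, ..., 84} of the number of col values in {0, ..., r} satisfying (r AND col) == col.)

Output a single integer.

r17=10001 pc2: +4 =4
r18=10010 pc2: +4 =8
r19=10011 pc3: +8 =16
r20=10100 pc2: +4 =20
r21=10101 pc3: +8 =28
r22=10110 pc3: +8 =36
r23=10111 pc4: +16 =52
r24=11000 pc2: +4 =56
r25=11001 pc3: +8 =64
r26=11010 pc3: +8 =72
r27=11011 pc4: +16 =88
r28=11100 pc3: +8 =96
r29=11101 pc4: +16 =112
r30=11110 pc4: +16 =128
r31=11111 pc5: +32 =160
r32=100000 pc1: +2 =162
r33=100001 pc2: +4 =166
r34=100010 pc2: +4 =170
r35=100011 pc3: +8 =178
r36=100100 pc2: +4 =182
r37=100101 pc3: +8 =190
r38=100110 pc3: +8 =198
r39=100111 pc4: +16 =214
r40=101000 pc2: +4 =218
r41=101001 pc3: +8 =226
r42=101010 pc3: +8 =234
r43=101011 pc4: +16 =250
r44=101100 pc3: +8 =258
r45=101101 pc4: +16 =274
r46=101110 pc4: +16 =290
r47=101111 pc5: +32 =322
r48=110000 pc2: +4 =326
r49=110001 pc3: +8 =334
r50=110010 pc3: +8 =342
r51=110011 pc4: +16 =358
r52=110100 pc3: +8 =366
r53=110101 pc4: +16 =382
r54=110110 pc4: +16 =398
r55=110111 pc5: +32 =430
r56=111000 pc3: +8 =438
r57=111001 pc4: +16 =454
r58=111010 pc4: +16 =470
r59=111011 pc5: +32 =502
r60=111100 pc4: +16 =518
r61=111101 pc5: +32 =550
r62=111110 pc5: +32 =582
r63=111111 pc6: +64 =646
r64=1000000 pc1: +2 =648
r65=1000001 pc2: +4 =652
r66=1000010 pc2: +4 =656
r67=1000011 pc3: +8 =664
r68=1000100 pc2: +4 =668
r69=1000101 pc3: +8 =676
r70=1000110 pc3: +8 =684
r71=1000111 pc4: +16 =700
r72=1001000 pc2: +4 =704
r73=1001001 pc3: +8 =712
r74=1001010 pc3: +8 =720
r75=1001011 pc4: +16 =736
r76=1001100 pc3: +8 =744
r77=1001101 pc4: +16 =760
r78=1001110 pc4: +16 =776
r79=1001111 pc5: +32 =808
r80=1010000 pc2: +4 =812
r81=1010001 pc3: +8 =820
r82=1010010 pc3: +8 =828
r83=1010011 pc4: +16 =844
r84=1010100 pc3: +8 =852

Answer: 852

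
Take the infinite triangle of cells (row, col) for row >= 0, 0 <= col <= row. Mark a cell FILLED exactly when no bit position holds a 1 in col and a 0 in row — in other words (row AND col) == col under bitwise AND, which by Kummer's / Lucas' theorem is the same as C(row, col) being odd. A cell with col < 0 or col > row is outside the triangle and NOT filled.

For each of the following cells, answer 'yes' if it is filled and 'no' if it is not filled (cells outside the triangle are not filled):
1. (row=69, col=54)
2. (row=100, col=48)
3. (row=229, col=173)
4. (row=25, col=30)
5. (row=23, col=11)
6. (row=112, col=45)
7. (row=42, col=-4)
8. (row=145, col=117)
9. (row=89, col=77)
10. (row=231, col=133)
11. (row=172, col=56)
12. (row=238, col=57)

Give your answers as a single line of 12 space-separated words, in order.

(69,54): row=0b1000101, col=0b110110, row AND col = 0b100 = 4; 4 != 54 -> empty
(100,48): row=0b1100100, col=0b110000, row AND col = 0b100000 = 32; 32 != 48 -> empty
(229,173): row=0b11100101, col=0b10101101, row AND col = 0b10100101 = 165; 165 != 173 -> empty
(25,30): col outside [0, 25] -> not filled
(23,11): row=0b10111, col=0b1011, row AND col = 0b11 = 3; 3 != 11 -> empty
(112,45): row=0b1110000, col=0b101101, row AND col = 0b100000 = 32; 32 != 45 -> empty
(42,-4): col outside [0, 42] -> not filled
(145,117): row=0b10010001, col=0b1110101, row AND col = 0b10001 = 17; 17 != 117 -> empty
(89,77): row=0b1011001, col=0b1001101, row AND col = 0b1001001 = 73; 73 != 77 -> empty
(231,133): row=0b11100111, col=0b10000101, row AND col = 0b10000101 = 133; 133 == 133 -> filled
(172,56): row=0b10101100, col=0b111000, row AND col = 0b101000 = 40; 40 != 56 -> empty
(238,57): row=0b11101110, col=0b111001, row AND col = 0b101000 = 40; 40 != 57 -> empty

Answer: no no no no no no no no no yes no no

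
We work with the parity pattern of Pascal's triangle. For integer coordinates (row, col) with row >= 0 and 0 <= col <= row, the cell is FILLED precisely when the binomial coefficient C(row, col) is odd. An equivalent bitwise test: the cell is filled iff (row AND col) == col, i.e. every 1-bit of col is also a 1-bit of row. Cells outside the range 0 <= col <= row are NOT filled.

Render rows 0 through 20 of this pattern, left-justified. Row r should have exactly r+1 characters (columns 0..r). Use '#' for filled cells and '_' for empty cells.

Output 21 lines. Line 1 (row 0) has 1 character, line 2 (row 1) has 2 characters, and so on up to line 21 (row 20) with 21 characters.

Answer: #
##
#_#
####
#___#
##__##
#_#_#_#
########
#_______#
##______##
#_#_____#_#
####____####
#___#___#___#
##__##__##__##
#_#_#_#_#_#_#_#
################
#_______________#
##______________##
#_#_____________#_#
####____________####
#___#___________#___#

Derivation:
r0=0: #
r1=1: ##
r2=10: #_#
r3=11: ####
r4=100: #___#
r5=101: ##__##
r6=110: #_#_#_#
r7=111: ########
r8=1000: #_______#
r9=1001: ##______##
r10=1010: #_#_____#_#
r11=1011: ####____####
r12=1100: #___#___#___#
r13=1101: ##__##__##__##
r14=1110: #_#_#_#_#_#_#_#
r15=1111: ################
r16=10000: #_______________#
r17=10001: ##______________##
r18=10010: #_#_____________#_#
r19=10011: ####____________####
r20=10100: #___#___________#___#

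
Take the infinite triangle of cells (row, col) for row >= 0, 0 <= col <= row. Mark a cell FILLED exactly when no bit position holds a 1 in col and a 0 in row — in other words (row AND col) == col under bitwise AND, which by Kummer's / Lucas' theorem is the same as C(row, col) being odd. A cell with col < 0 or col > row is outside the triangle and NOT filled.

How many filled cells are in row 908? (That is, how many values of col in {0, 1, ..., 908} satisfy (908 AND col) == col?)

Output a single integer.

Answer: 32

Derivation:
908 in binary = 1110001100
popcount(908) = number of 1-bits in 1110001100 = 5
A col c satisfies (908 AND c) == c iff every set bit of c is also set in 908; each of the 5 set bits of 908 can independently be on or off in c.
count = 2^5 = 32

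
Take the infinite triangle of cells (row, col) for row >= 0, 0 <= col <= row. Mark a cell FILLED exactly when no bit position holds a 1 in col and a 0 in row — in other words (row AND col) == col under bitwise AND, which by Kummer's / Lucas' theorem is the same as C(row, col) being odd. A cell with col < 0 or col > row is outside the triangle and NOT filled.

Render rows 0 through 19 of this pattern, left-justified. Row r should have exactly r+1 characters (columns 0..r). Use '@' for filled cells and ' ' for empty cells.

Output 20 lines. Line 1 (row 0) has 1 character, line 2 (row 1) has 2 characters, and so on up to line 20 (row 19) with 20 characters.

r0=0: @
r1=1: @@
r2=10: @ @
r3=11: @@@@
r4=100: @   @
r5=101: @@  @@
r6=110: @ @ @ @
r7=111: @@@@@@@@
r8=1000: @       @
r9=1001: @@      @@
r10=1010: @ @     @ @
r11=1011: @@@@    @@@@
r12=1100: @   @   @   @
r13=1101: @@  @@  @@  @@
r14=1110: @ @ @ @ @ @ @ @
r15=1111: @@@@@@@@@@@@@@@@
r16=10000: @               @
r17=10001: @@              @@
r18=10010: @ @             @ @
r19=10011: @@@@            @@@@

Answer: @
@@
@ @
@@@@
@   @
@@  @@
@ @ @ @
@@@@@@@@
@       @
@@      @@
@ @     @ @
@@@@    @@@@
@   @   @   @
@@  @@  @@  @@
@ @ @ @ @ @ @ @
@@@@@@@@@@@@@@@@
@               @
@@              @@
@ @             @ @
@@@@            @@@@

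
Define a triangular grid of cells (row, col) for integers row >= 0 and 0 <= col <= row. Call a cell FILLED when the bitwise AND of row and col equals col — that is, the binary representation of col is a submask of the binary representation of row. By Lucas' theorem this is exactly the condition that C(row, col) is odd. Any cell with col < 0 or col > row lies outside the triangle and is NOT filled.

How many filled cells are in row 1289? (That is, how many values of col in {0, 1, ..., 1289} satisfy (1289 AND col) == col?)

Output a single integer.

Answer: 16

Derivation:
1289 in binary = 10100001001
popcount(1289) = number of 1-bits in 10100001001 = 4
A col c satisfies (1289 AND c) == c iff every set bit of c is also set in 1289; each of the 4 set bits of 1289 can independently be on or off in c.
count = 2^4 = 16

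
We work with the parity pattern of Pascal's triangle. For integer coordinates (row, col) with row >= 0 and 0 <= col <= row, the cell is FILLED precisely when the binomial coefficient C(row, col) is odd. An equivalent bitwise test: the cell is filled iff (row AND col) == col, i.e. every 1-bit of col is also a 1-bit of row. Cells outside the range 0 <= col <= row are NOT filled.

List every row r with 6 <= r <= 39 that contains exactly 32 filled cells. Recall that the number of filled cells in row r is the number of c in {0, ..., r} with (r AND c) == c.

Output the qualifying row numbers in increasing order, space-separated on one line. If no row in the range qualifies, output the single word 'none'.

Row r has 2^popcount(r) filled cells, so we need popcount(r) = log2(32) = 5.
Scan r = 6..39 and keep those with exactly 5 one-bits:
r=6=110 popcount=2 -> skip
r=7=111 popcount=3 -> skip
r=8=1000 popcount=1 -> skip
r=9=1001 popcount=2 -> skip
r=10=1010 popcount=2 -> skip
r=11=1011 popcount=3 -> skip
r=12=1100 popcount=2 -> skip
r=13=1101 popcount=3 -> skip
r=14=1110 popcount=3 -> skip
r=15=1111 popcount=4 -> skip
r=16=10000 popcount=1 -> skip
r=17=10001 popcount=2 -> skip
r=18=10010 popcount=2 -> skip
r=19=10011 popcount=3 -> skip
r=20=10100 popcount=2 -> skip
r=21=10101 popcount=3 -> skip
r=22=10110 popcount=3 -> skip
r=23=10111 popcount=4 -> skip
r=24=11000 popcount=2 -> skip
r=25=11001 popcount=3 -> skip
r=26=11010 popcount=3 -> skip
r=27=11011 popcount=4 -> skip
r=28=11100 popcount=3 -> skip
r=29=11101 popcount=4 -> skip
r=30=11110 popcount=4 -> skip
r=31=11111 popcount=5 -> KEEP
r=32=100000 popcount=1 -> skip
r=33=100001 popcount=2 -> skip
r=34=100010 popcount=2 -> skip
r=35=100011 popcount=3 -> skip
r=36=100100 popcount=2 -> skip
r=37=100101 popcount=3 -> skip
r=38=100110 popcount=3 -> skip
r=39=100111 popcount=4 -> skip
Kept rows: 31

Answer: 31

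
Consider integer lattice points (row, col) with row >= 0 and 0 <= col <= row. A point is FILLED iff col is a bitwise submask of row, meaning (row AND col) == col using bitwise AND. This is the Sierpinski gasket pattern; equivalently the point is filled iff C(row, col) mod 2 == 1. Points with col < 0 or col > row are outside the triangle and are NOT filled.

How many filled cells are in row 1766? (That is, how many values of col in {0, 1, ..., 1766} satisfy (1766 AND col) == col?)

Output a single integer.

1766 in binary = 11011100110
popcount(1766) = number of 1-bits in 11011100110 = 7
A col c satisfies (1766 AND c) == c iff every set bit of c is also set in 1766; each of the 7 set bits of 1766 can independently be on or off in c.
count = 2^7 = 128

Answer: 128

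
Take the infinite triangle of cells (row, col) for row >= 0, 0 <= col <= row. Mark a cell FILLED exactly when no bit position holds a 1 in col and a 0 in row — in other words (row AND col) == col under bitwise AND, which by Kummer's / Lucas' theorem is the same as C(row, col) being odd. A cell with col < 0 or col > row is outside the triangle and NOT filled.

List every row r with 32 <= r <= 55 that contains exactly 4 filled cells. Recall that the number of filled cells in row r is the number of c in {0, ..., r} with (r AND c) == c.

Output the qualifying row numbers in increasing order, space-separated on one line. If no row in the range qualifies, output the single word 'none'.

Answer: 33 34 36 40 48

Derivation:
Row r has 2^popcount(r) filled cells, so we need popcount(r) = log2(4) = 2.
Scan r = 32..55 and keep those with exactly 2 one-bits:
r=32=100000 popcount=1 -> skip
r=33=100001 popcount=2 -> KEEP
r=34=100010 popcount=2 -> KEEP
r=35=100011 popcount=3 -> skip
r=36=100100 popcount=2 -> KEEP
r=37=100101 popcount=3 -> skip
r=38=100110 popcount=3 -> skip
r=39=100111 popcount=4 -> skip
r=40=101000 popcount=2 -> KEEP
r=41=101001 popcount=3 -> skip
r=42=101010 popcount=3 -> skip
r=43=101011 popcount=4 -> skip
r=44=101100 popcount=3 -> skip
r=45=101101 popcount=4 -> skip
r=46=101110 popcount=4 -> skip
r=47=101111 popcount=5 -> skip
r=48=110000 popcount=2 -> KEEP
r=49=110001 popcount=3 -> skip
r=50=110010 popcount=3 -> skip
r=51=110011 popcount=4 -> skip
r=52=110100 popcount=3 -> skip
r=53=110101 popcount=4 -> skip
r=54=110110 popcount=4 -> skip
r=55=110111 popcount=5 -> skip
Kept rows: 33 34 36 40 48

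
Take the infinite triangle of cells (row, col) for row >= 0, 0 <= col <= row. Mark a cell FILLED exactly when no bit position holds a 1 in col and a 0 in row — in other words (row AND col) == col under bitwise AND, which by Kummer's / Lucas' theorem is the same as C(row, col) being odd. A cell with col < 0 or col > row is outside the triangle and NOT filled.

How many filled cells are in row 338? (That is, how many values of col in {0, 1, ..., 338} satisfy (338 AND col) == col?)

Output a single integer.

Answer: 16

Derivation:
338 in binary = 101010010
popcount(338) = number of 1-bits in 101010010 = 4
A col c satisfies (338 AND c) == c iff every set bit of c is also set in 338; each of the 4 set bits of 338 can independently be on or off in c.
count = 2^4 = 16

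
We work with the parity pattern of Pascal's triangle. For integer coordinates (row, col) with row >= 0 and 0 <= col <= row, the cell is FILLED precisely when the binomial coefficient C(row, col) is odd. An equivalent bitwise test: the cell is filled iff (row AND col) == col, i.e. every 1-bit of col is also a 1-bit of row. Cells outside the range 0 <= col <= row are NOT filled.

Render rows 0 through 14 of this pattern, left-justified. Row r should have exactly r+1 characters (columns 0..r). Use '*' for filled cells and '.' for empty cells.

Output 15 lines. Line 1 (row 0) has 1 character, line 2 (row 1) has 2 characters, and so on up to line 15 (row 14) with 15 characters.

r0=0: *
r1=1: **
r2=10: *.*
r3=11: ****
r4=100: *...*
r5=101: **..**
r6=110: *.*.*.*
r7=111: ********
r8=1000: *.......*
r9=1001: **......**
r10=1010: *.*.....*.*
r11=1011: ****....****
r12=1100: *...*...*...*
r13=1101: **..**..**..**
r14=1110: *.*.*.*.*.*.*.*

Answer: *
**
*.*
****
*...*
**..**
*.*.*.*
********
*.......*
**......**
*.*.....*.*
****....****
*...*...*...*
**..**..**..**
*.*.*.*.*.*.*.*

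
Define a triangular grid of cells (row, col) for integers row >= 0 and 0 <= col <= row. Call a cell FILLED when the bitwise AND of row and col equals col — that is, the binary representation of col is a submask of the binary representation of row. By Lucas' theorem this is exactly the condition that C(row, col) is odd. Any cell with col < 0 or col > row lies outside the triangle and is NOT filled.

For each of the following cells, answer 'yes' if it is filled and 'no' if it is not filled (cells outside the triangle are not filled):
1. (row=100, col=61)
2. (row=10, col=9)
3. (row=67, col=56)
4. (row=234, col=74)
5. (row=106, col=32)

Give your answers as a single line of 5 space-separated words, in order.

Answer: no no no yes yes

Derivation:
(100,61): row=0b1100100, col=0b111101, row AND col = 0b100100 = 36; 36 != 61 -> empty
(10,9): row=0b1010, col=0b1001, row AND col = 0b1000 = 8; 8 != 9 -> empty
(67,56): row=0b1000011, col=0b111000, row AND col = 0b0 = 0; 0 != 56 -> empty
(234,74): row=0b11101010, col=0b1001010, row AND col = 0b1001010 = 74; 74 == 74 -> filled
(106,32): row=0b1101010, col=0b100000, row AND col = 0b100000 = 32; 32 == 32 -> filled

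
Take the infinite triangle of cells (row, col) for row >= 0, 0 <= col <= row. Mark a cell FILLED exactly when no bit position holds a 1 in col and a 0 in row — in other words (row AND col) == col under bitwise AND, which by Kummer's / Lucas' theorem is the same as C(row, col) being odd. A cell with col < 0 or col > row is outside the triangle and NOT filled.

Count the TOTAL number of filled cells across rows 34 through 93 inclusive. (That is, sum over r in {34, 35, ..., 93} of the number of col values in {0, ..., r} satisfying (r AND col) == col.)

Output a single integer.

r34=100010 pc2: +4 =4
r35=100011 pc3: +8 =12
r36=100100 pc2: +4 =16
r37=100101 pc3: +8 =24
r38=100110 pc3: +8 =32
r39=100111 pc4: +16 =48
r40=101000 pc2: +4 =52
r41=101001 pc3: +8 =60
r42=101010 pc3: +8 =68
r43=101011 pc4: +16 =84
r44=101100 pc3: +8 =92
r45=101101 pc4: +16 =108
r46=101110 pc4: +16 =124
r47=101111 pc5: +32 =156
r48=110000 pc2: +4 =160
r49=110001 pc3: +8 =168
r50=110010 pc3: +8 =176
r51=110011 pc4: +16 =192
r52=110100 pc3: +8 =200
r53=110101 pc4: +16 =216
r54=110110 pc4: +16 =232
r55=110111 pc5: +32 =264
r56=111000 pc3: +8 =272
r57=111001 pc4: +16 =288
r58=111010 pc4: +16 =304
r59=111011 pc5: +32 =336
r60=111100 pc4: +16 =352
r61=111101 pc5: +32 =384
r62=111110 pc5: +32 =416
r63=111111 pc6: +64 =480
r64=1000000 pc1: +2 =482
r65=1000001 pc2: +4 =486
r66=1000010 pc2: +4 =490
r67=1000011 pc3: +8 =498
r68=1000100 pc2: +4 =502
r69=1000101 pc3: +8 =510
r70=1000110 pc3: +8 =518
r71=1000111 pc4: +16 =534
r72=1001000 pc2: +4 =538
r73=1001001 pc3: +8 =546
r74=1001010 pc3: +8 =554
r75=1001011 pc4: +16 =570
r76=1001100 pc3: +8 =578
r77=1001101 pc4: +16 =594
r78=1001110 pc4: +16 =610
r79=1001111 pc5: +32 =642
r80=1010000 pc2: +4 =646
r81=1010001 pc3: +8 =654
r82=1010010 pc3: +8 =662
r83=1010011 pc4: +16 =678
r84=1010100 pc3: +8 =686
r85=1010101 pc4: +16 =702
r86=1010110 pc4: +16 =718
r87=1010111 pc5: +32 =750
r88=1011000 pc3: +8 =758
r89=1011001 pc4: +16 =774
r90=1011010 pc4: +16 =790
r91=1011011 pc5: +32 =822
r92=1011100 pc4: +16 =838
r93=1011101 pc5: +32 =870

Answer: 870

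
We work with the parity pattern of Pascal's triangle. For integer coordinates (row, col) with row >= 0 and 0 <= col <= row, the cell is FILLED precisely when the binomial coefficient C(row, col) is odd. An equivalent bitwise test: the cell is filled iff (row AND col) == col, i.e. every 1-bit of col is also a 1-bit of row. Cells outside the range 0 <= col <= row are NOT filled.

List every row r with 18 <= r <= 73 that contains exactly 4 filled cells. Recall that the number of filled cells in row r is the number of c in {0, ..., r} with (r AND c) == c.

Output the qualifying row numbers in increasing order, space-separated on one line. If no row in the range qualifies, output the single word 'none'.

Row r has 2^popcount(r) filled cells, so we need popcount(r) = log2(4) = 2.
Scan r = 18..73 and keep those with exactly 2 one-bits:
r=18=10010 popcount=2 -> KEEP
r=19=10011 popcount=3 -> skip
r=20=10100 popcount=2 -> KEEP
r=21=10101 popcount=3 -> skip
r=22=10110 popcount=3 -> skip
r=23=10111 popcount=4 -> skip
r=24=11000 popcount=2 -> KEEP
r=25=11001 popcount=3 -> skip
r=26=11010 popcount=3 -> skip
r=27=11011 popcount=4 -> skip
r=28=11100 popcount=3 -> skip
r=29=11101 popcount=4 -> skip
r=30=11110 popcount=4 -> skip
r=31=11111 popcount=5 -> skip
r=32=100000 popcount=1 -> skip
r=33=100001 popcount=2 -> KEEP
r=34=100010 popcount=2 -> KEEP
r=35=100011 popcount=3 -> skip
r=36=100100 popcount=2 -> KEEP
r=37=100101 popcount=3 -> skip
r=38=100110 popcount=3 -> skip
r=39=100111 popcount=4 -> skip
r=40=101000 popcount=2 -> KEEP
r=41=101001 popcount=3 -> skip
r=42=101010 popcount=3 -> skip
r=43=101011 popcount=4 -> skip
r=44=101100 popcount=3 -> skip
r=45=101101 popcount=4 -> skip
r=46=101110 popcount=4 -> skip
r=47=101111 popcount=5 -> skip
r=48=110000 popcount=2 -> KEEP
r=49=110001 popcount=3 -> skip
r=50=110010 popcount=3 -> skip
r=51=110011 popcount=4 -> skip
r=52=110100 popcount=3 -> skip
r=53=110101 popcount=4 -> skip
r=54=110110 popcount=4 -> skip
r=55=110111 popcount=5 -> skip
r=56=111000 popcount=3 -> skip
r=57=111001 popcount=4 -> skip
r=58=111010 popcount=4 -> skip
r=59=111011 popcount=5 -> skip
r=60=111100 popcount=4 -> skip
r=61=111101 popcount=5 -> skip
r=62=111110 popcount=5 -> skip
r=63=111111 popcount=6 -> skip
r=64=1000000 popcount=1 -> skip
r=65=1000001 popcount=2 -> KEEP
r=66=1000010 popcount=2 -> KEEP
r=67=1000011 popcount=3 -> skip
r=68=1000100 popcount=2 -> KEEP
r=69=1000101 popcount=3 -> skip
r=70=1000110 popcount=3 -> skip
r=71=1000111 popcount=4 -> skip
r=72=1001000 popcount=2 -> KEEP
r=73=1001001 popcount=3 -> skip
Kept rows: 18 20 24 33 34 36 40 48 65 66 68 72

Answer: 18 20 24 33 34 36 40 48 65 66 68 72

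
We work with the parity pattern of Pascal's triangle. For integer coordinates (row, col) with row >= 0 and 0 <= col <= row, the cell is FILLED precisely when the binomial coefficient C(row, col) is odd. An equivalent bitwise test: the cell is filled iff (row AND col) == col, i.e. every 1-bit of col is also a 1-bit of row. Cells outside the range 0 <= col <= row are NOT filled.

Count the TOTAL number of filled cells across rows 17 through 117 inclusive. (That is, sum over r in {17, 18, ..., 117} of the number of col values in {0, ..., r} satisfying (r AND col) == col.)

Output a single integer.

r17=10001 pc2: +4 =4
r18=10010 pc2: +4 =8
r19=10011 pc3: +8 =16
r20=10100 pc2: +4 =20
r21=10101 pc3: +8 =28
r22=10110 pc3: +8 =36
r23=10111 pc4: +16 =52
r24=11000 pc2: +4 =56
r25=11001 pc3: +8 =64
r26=11010 pc3: +8 =72
r27=11011 pc4: +16 =88
r28=11100 pc3: +8 =96
r29=11101 pc4: +16 =112
r30=11110 pc4: +16 =128
r31=11111 pc5: +32 =160
r32=100000 pc1: +2 =162
r33=100001 pc2: +4 =166
r34=100010 pc2: +4 =170
r35=100011 pc3: +8 =178
r36=100100 pc2: +4 =182
r37=100101 pc3: +8 =190
r38=100110 pc3: +8 =198
r39=100111 pc4: +16 =214
r40=101000 pc2: +4 =218
r41=101001 pc3: +8 =226
r42=101010 pc3: +8 =234
r43=101011 pc4: +16 =250
r44=101100 pc3: +8 =258
r45=101101 pc4: +16 =274
r46=101110 pc4: +16 =290
r47=101111 pc5: +32 =322
r48=110000 pc2: +4 =326
r49=110001 pc3: +8 =334
r50=110010 pc3: +8 =342
r51=110011 pc4: +16 =358
r52=110100 pc3: +8 =366
r53=110101 pc4: +16 =382
r54=110110 pc4: +16 =398
r55=110111 pc5: +32 =430
r56=111000 pc3: +8 =438
r57=111001 pc4: +16 =454
r58=111010 pc4: +16 =470
r59=111011 pc5: +32 =502
r60=111100 pc4: +16 =518
r61=111101 pc5: +32 =550
r62=111110 pc5: +32 =582
r63=111111 pc6: +64 =646
r64=1000000 pc1: +2 =648
r65=1000001 pc2: +4 =652
r66=1000010 pc2: +4 =656
r67=1000011 pc3: +8 =664
r68=1000100 pc2: +4 =668
r69=1000101 pc3: +8 =676
r70=1000110 pc3: +8 =684
r71=1000111 pc4: +16 =700
r72=1001000 pc2: +4 =704
r73=1001001 pc3: +8 =712
r74=1001010 pc3: +8 =720
r75=1001011 pc4: +16 =736
r76=1001100 pc3: +8 =744
r77=1001101 pc4: +16 =760
r78=1001110 pc4: +16 =776
r79=1001111 pc5: +32 =808
r80=1010000 pc2: +4 =812
r81=1010001 pc3: +8 =820
r82=1010010 pc3: +8 =828
r83=1010011 pc4: +16 =844
r84=1010100 pc3: +8 =852
r85=1010101 pc4: +16 =868
r86=1010110 pc4: +16 =884
r87=1010111 pc5: +32 =916
r88=1011000 pc3: +8 =924
r89=1011001 pc4: +16 =940
r90=1011010 pc4: +16 =956
r91=1011011 pc5: +32 =988
r92=1011100 pc4: +16 =1004
r93=1011101 pc5: +32 =1036
r94=1011110 pc5: +32 =1068
r95=1011111 pc6: +64 =1132
r96=1100000 pc2: +4 =1136
r97=1100001 pc3: +8 =1144
r98=1100010 pc3: +8 =1152
r99=1100011 pc4: +16 =1168
r100=1100100 pc3: +8 =1176
r101=1100101 pc4: +16 =1192
r102=1100110 pc4: +16 =1208
r103=1100111 pc5: +32 =1240
r104=1101000 pc3: +8 =1248
r105=1101001 pc4: +16 =1264
r106=1101010 pc4: +16 =1280
r107=1101011 pc5: +32 =1312
r108=1101100 pc4: +16 =1328
r109=1101101 pc5: +32 =1360
r110=1101110 pc5: +32 =1392
r111=1101111 pc6: +64 =1456
r112=1110000 pc3: +8 =1464
r113=1110001 pc4: +16 =1480
r114=1110010 pc4: +16 =1496
r115=1110011 pc5: +32 =1528
r116=1110100 pc4: +16 =1544
r117=1110101 pc5: +32 =1576

Answer: 1576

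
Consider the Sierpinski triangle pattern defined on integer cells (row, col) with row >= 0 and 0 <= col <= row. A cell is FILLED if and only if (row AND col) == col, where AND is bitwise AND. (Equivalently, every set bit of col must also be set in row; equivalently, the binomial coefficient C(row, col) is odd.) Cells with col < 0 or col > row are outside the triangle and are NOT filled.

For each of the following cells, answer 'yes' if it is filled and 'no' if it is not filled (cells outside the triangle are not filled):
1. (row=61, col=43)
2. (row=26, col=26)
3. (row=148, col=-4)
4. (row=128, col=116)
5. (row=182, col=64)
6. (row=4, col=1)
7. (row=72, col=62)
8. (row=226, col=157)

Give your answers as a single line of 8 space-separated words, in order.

Answer: no yes no no no no no no

Derivation:
(61,43): row=0b111101, col=0b101011, row AND col = 0b101001 = 41; 41 != 43 -> empty
(26,26): row=0b11010, col=0b11010, row AND col = 0b11010 = 26; 26 == 26 -> filled
(148,-4): col outside [0, 148] -> not filled
(128,116): row=0b10000000, col=0b1110100, row AND col = 0b0 = 0; 0 != 116 -> empty
(182,64): row=0b10110110, col=0b1000000, row AND col = 0b0 = 0; 0 != 64 -> empty
(4,1): row=0b100, col=0b1, row AND col = 0b0 = 0; 0 != 1 -> empty
(72,62): row=0b1001000, col=0b111110, row AND col = 0b1000 = 8; 8 != 62 -> empty
(226,157): row=0b11100010, col=0b10011101, row AND col = 0b10000000 = 128; 128 != 157 -> empty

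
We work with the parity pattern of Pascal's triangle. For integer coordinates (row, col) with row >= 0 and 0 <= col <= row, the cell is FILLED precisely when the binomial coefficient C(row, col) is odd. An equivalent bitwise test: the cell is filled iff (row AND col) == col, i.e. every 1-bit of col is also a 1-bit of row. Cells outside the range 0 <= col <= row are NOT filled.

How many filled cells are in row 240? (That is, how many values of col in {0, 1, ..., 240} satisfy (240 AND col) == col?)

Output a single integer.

240 in binary = 11110000
popcount(240) = number of 1-bits in 11110000 = 4
A col c satisfies (240 AND c) == c iff every set bit of c is also set in 240; each of the 4 set bits of 240 can independently be on or off in c.
count = 2^4 = 16

Answer: 16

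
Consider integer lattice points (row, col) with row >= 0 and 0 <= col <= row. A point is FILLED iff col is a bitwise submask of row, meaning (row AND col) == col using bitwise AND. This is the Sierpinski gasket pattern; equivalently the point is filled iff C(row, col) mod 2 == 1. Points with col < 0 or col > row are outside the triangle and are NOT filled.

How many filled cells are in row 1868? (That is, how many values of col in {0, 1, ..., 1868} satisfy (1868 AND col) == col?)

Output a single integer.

Answer: 64

Derivation:
1868 in binary = 11101001100
popcount(1868) = number of 1-bits in 11101001100 = 6
A col c satisfies (1868 AND c) == c iff every set bit of c is also set in 1868; each of the 6 set bits of 1868 can independently be on or off in c.
count = 2^6 = 64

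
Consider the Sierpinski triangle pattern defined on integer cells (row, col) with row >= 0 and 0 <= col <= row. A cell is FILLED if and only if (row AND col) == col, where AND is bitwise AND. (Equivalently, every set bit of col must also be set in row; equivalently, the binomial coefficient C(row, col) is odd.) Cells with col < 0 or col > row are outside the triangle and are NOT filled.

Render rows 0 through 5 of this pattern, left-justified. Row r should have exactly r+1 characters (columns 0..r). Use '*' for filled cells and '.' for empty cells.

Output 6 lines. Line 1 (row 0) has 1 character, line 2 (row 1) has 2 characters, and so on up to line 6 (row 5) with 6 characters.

r0=0: *
r1=1: **
r2=10: *.*
r3=11: ****
r4=100: *...*
r5=101: **..**

Answer: *
**
*.*
****
*...*
**..**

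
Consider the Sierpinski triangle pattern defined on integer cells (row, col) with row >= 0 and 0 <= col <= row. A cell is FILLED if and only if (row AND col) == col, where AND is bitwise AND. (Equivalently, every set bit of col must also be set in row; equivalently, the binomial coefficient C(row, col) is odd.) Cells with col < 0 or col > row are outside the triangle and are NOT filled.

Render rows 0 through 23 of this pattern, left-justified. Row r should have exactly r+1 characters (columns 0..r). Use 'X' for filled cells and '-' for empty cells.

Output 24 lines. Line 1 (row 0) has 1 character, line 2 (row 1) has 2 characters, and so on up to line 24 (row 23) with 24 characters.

r0=0: X
r1=1: XX
r2=10: X-X
r3=11: XXXX
r4=100: X---X
r5=101: XX--XX
r6=110: X-X-X-X
r7=111: XXXXXXXX
r8=1000: X-------X
r9=1001: XX------XX
r10=1010: X-X-----X-X
r11=1011: XXXX----XXXX
r12=1100: X---X---X---X
r13=1101: XX--XX--XX--XX
r14=1110: X-X-X-X-X-X-X-X
r15=1111: XXXXXXXXXXXXXXXX
r16=10000: X---------------X
r17=10001: XX--------------XX
r18=10010: X-X-------------X-X
r19=10011: XXXX------------XXXX
r20=10100: X---X-----------X---X
r21=10101: XX--XX----------XX--XX
r22=10110: X-X-X-X---------X-X-X-X
r23=10111: XXXXXXXX--------XXXXXXXX

Answer: X
XX
X-X
XXXX
X---X
XX--XX
X-X-X-X
XXXXXXXX
X-------X
XX------XX
X-X-----X-X
XXXX----XXXX
X---X---X---X
XX--XX--XX--XX
X-X-X-X-X-X-X-X
XXXXXXXXXXXXXXXX
X---------------X
XX--------------XX
X-X-------------X-X
XXXX------------XXXX
X---X-----------X---X
XX--XX----------XX--XX
X-X-X-X---------X-X-X-X
XXXXXXXX--------XXXXXXXX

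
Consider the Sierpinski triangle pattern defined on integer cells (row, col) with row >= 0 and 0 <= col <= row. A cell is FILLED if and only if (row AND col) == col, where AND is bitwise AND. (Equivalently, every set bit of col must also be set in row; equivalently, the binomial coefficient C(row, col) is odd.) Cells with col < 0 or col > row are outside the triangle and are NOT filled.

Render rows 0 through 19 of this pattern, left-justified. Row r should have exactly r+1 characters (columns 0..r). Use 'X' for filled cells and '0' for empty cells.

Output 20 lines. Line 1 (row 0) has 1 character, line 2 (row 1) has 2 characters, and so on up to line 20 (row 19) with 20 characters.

Answer: X
XX
X0X
XXXX
X000X
XX00XX
X0X0X0X
XXXXXXXX
X0000000X
XX000000XX
X0X00000X0X
XXXX0000XXXX
X000X000X000X
XX00XX00XX00XX
X0X0X0X0X0X0X0X
XXXXXXXXXXXXXXXX
X000000000000000X
XX00000000000000XX
X0X0000000000000X0X
XXXX000000000000XXXX

Derivation:
r0=0: X
r1=1: XX
r2=10: X0X
r3=11: XXXX
r4=100: X000X
r5=101: XX00XX
r6=110: X0X0X0X
r7=111: XXXXXXXX
r8=1000: X0000000X
r9=1001: XX000000XX
r10=1010: X0X00000X0X
r11=1011: XXXX0000XXXX
r12=1100: X000X000X000X
r13=1101: XX00XX00XX00XX
r14=1110: X0X0X0X0X0X0X0X
r15=1111: XXXXXXXXXXXXXXXX
r16=10000: X000000000000000X
r17=10001: XX00000000000000XX
r18=10010: X0X0000000000000X0X
r19=10011: XXXX000000000000XXXX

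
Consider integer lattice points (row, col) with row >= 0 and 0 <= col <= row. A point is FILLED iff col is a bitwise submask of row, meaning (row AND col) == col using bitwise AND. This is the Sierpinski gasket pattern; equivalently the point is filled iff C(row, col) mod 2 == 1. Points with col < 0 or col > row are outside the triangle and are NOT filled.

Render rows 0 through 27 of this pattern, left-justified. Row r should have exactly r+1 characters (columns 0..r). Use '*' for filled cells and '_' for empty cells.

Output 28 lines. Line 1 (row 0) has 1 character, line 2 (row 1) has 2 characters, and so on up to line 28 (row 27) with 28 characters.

r0=0: *
r1=1: **
r2=10: *_*
r3=11: ****
r4=100: *___*
r5=101: **__**
r6=110: *_*_*_*
r7=111: ********
r8=1000: *_______*
r9=1001: **______**
r10=1010: *_*_____*_*
r11=1011: ****____****
r12=1100: *___*___*___*
r13=1101: **__**__**__**
r14=1110: *_*_*_*_*_*_*_*
r15=1111: ****************
r16=10000: *_______________*
r17=10001: **______________**
r18=10010: *_*_____________*_*
r19=10011: ****____________****
r20=10100: *___*___________*___*
r21=10101: **__**__________**__**
r22=10110: *_*_*_*_________*_*_*_*
r23=10111: ********________********
r24=11000: *_______*_______*_______*
r25=11001: **______**______**______**
r26=11010: *_*_____*_*_____*_*_____*_*
r27=11011: ****____****____****____****

Answer: *
**
*_*
****
*___*
**__**
*_*_*_*
********
*_______*
**______**
*_*_____*_*
****____****
*___*___*___*
**__**__**__**
*_*_*_*_*_*_*_*
****************
*_______________*
**______________**
*_*_____________*_*
****____________****
*___*___________*___*
**__**__________**__**
*_*_*_*_________*_*_*_*
********________********
*_______*_______*_______*
**______**______**______**
*_*_____*_*_____*_*_____*_*
****____****____****____****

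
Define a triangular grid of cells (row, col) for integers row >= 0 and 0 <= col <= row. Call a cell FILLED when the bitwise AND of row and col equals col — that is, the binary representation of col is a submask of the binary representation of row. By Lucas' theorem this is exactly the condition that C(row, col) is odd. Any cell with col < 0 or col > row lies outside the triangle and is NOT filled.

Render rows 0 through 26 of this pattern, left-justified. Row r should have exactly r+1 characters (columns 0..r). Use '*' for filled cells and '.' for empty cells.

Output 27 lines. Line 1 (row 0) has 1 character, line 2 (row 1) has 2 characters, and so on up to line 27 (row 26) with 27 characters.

Answer: *
**
*.*
****
*...*
**..**
*.*.*.*
********
*.......*
**......**
*.*.....*.*
****....****
*...*...*...*
**..**..**..**
*.*.*.*.*.*.*.*
****************
*...............*
**..............**
*.*.............*.*
****............****
*...*...........*...*
**..**..........**..**
*.*.*.*.........*.*.*.*
********........********
*.......*.......*.......*
**......**......**......**
*.*.....*.*.....*.*.....*.*

Derivation:
r0=0: *
r1=1: **
r2=10: *.*
r3=11: ****
r4=100: *...*
r5=101: **..**
r6=110: *.*.*.*
r7=111: ********
r8=1000: *.......*
r9=1001: **......**
r10=1010: *.*.....*.*
r11=1011: ****....****
r12=1100: *...*...*...*
r13=1101: **..**..**..**
r14=1110: *.*.*.*.*.*.*.*
r15=1111: ****************
r16=10000: *...............*
r17=10001: **..............**
r18=10010: *.*.............*.*
r19=10011: ****............****
r20=10100: *...*...........*...*
r21=10101: **..**..........**..**
r22=10110: *.*.*.*.........*.*.*.*
r23=10111: ********........********
r24=11000: *.......*.......*.......*
r25=11001: **......**......**......**
r26=11010: *.*.....*.*.....*.*.....*.*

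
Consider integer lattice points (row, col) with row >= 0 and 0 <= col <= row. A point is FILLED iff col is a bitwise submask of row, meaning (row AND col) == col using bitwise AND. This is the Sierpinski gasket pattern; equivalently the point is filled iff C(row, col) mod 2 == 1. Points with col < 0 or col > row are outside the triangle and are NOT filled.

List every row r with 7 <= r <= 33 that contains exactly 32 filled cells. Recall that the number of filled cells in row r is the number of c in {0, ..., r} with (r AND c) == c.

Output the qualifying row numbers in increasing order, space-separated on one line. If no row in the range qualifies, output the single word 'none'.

Row r has 2^popcount(r) filled cells, so we need popcount(r) = log2(32) = 5.
Scan r = 7..33 and keep those with exactly 5 one-bits:
r=7=111 popcount=3 -> skip
r=8=1000 popcount=1 -> skip
r=9=1001 popcount=2 -> skip
r=10=1010 popcount=2 -> skip
r=11=1011 popcount=3 -> skip
r=12=1100 popcount=2 -> skip
r=13=1101 popcount=3 -> skip
r=14=1110 popcount=3 -> skip
r=15=1111 popcount=4 -> skip
r=16=10000 popcount=1 -> skip
r=17=10001 popcount=2 -> skip
r=18=10010 popcount=2 -> skip
r=19=10011 popcount=3 -> skip
r=20=10100 popcount=2 -> skip
r=21=10101 popcount=3 -> skip
r=22=10110 popcount=3 -> skip
r=23=10111 popcount=4 -> skip
r=24=11000 popcount=2 -> skip
r=25=11001 popcount=3 -> skip
r=26=11010 popcount=3 -> skip
r=27=11011 popcount=4 -> skip
r=28=11100 popcount=3 -> skip
r=29=11101 popcount=4 -> skip
r=30=11110 popcount=4 -> skip
r=31=11111 popcount=5 -> KEEP
r=32=100000 popcount=1 -> skip
r=33=100001 popcount=2 -> skip
Kept rows: 31

Answer: 31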